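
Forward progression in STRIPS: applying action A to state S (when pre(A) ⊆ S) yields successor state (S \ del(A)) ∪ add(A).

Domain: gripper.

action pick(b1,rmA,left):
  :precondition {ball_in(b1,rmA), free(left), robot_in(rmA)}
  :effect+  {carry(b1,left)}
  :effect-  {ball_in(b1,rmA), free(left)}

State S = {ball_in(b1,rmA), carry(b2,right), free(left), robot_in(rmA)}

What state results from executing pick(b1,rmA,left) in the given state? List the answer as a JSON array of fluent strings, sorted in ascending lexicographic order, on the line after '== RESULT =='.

Compute (S \ del) ∪ add:
  pre ⊆ S: {ball_in(b1,rmA), free(left), robot_in(rmA)} ⊆ S  — applicable
  S \ del = {carry(b2,right), robot_in(rmA)}
  ∪ add   = {carry(b1,left), carry(b2,right), robot_in(rmA)}

== RESULT ==
["carry(b1,left)", "carry(b2,right)", "robot_in(rmA)"]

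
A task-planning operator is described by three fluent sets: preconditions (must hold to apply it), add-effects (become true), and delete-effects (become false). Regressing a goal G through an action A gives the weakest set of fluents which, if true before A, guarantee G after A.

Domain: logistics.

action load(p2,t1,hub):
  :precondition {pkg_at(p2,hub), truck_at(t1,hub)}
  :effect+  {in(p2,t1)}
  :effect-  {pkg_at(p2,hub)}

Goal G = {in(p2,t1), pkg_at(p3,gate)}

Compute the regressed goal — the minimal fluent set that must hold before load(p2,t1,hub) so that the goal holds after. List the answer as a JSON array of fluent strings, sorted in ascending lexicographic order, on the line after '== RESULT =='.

Regress:
  G ∩ del = {}  (empty — regression defined)
  G \ add = {in(p2,t1), pkg_at(p3,gate)} \ {in(p2,t1)} = {pkg_at(p3,gate)}
  ∪ pre   = {pkg_at(p3,gate)} ∪ {pkg_at(p2,hub), truck_at(t1,hub)}
          = {pkg_at(p2,hub), pkg_at(p3,gate), truck_at(t1,hub)}

== RESULT ==
["pkg_at(p2,hub)", "pkg_at(p3,gate)", "truck_at(t1,hub)"]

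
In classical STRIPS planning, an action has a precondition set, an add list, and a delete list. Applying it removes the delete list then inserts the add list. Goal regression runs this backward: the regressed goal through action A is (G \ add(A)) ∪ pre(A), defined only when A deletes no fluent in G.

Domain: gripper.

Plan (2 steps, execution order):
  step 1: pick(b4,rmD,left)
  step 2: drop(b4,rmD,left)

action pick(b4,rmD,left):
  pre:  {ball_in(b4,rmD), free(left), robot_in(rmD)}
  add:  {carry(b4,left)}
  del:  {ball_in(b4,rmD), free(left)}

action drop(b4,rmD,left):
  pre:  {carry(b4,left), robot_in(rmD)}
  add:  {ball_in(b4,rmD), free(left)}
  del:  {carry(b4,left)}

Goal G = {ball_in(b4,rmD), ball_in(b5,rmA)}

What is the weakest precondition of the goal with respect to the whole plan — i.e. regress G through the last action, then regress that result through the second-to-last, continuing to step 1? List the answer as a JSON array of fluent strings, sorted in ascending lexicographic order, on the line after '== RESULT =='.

Regress step by step:
  through step 2 (drop(b4,rmD,left)): drop {ball_in(b4,rmD)}, keep {ball_in(b5,rmA)}, require {carry(b4,left), robot_in(rmD)}
    → {ball_in(b5,rmA), carry(b4,left), robot_in(rmD)}
  through step 1 (pick(b4,rmD,left)): drop {carry(b4,left)}, keep {ball_in(b5,rmA), robot_in(rmD)}, require {ball_in(b4,rmD), free(left), robot_in(rmD)}
    → {ball_in(b4,rmD), ball_in(b5,rmA), free(left), robot_in(rmD)}

== RESULT ==
["ball_in(b4,rmD)", "ball_in(b5,rmA)", "free(left)", "robot_in(rmD)"]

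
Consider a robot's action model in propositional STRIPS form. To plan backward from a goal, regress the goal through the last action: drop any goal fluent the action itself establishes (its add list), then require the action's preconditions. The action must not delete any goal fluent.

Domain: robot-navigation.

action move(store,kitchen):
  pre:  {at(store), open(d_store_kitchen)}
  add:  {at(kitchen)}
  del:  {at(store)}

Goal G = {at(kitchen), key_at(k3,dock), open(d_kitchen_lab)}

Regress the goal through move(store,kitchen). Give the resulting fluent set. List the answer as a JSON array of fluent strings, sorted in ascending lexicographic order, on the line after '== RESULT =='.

Compute (G \ add) ∪ pre:
  G ∩ del = {}  (empty — regression defined)
  G \ add = {at(kitchen), key_at(k3,dock), open(d_kitchen_lab)} \ {at(kitchen)} = {key_at(k3,dock), open(d_kitchen_lab)}
  ∪ pre   = {key_at(k3,dock), open(d_kitchen_lab)} ∪ {at(store), open(d_store_kitchen)}
          = {at(store), key_at(k3,dock), open(d_kitchen_lab), open(d_store_kitchen)}

== RESULT ==
["at(store)", "key_at(k3,dock)", "open(d_kitchen_lab)", "open(d_store_kitchen)"]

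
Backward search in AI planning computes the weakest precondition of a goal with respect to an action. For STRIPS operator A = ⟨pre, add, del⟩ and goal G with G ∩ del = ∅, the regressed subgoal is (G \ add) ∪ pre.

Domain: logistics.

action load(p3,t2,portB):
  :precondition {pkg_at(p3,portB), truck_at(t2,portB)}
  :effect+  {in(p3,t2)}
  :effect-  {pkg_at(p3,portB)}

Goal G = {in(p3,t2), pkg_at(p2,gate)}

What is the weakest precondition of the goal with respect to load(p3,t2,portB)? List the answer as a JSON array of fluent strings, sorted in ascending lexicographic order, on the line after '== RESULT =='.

Regress:
  G ∩ del = {}  (empty — regression defined)
  G \ add = {in(p3,t2), pkg_at(p2,gate)} \ {in(p3,t2)} = {pkg_at(p2,gate)}
  ∪ pre   = {pkg_at(p2,gate)} ∪ {pkg_at(p3,portB), truck_at(t2,portB)}
          = {pkg_at(p2,gate), pkg_at(p3,portB), truck_at(t2,portB)}

== RESULT ==
["pkg_at(p2,gate)", "pkg_at(p3,portB)", "truck_at(t2,portB)"]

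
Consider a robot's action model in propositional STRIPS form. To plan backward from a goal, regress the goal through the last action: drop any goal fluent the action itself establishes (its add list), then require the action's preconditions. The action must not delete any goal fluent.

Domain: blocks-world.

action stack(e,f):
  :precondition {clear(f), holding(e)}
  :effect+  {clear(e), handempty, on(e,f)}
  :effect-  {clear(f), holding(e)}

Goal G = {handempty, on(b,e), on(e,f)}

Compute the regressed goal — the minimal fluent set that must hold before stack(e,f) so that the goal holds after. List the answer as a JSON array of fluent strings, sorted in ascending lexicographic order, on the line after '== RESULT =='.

Compute (G \ add) ∪ pre:
  G ∩ del = {}  (empty — regression defined)
  G \ add = {handempty, on(b,e), on(e,f)} \ {clear(e), handempty, on(e,f)} = {on(b,e)}
  ∪ pre   = {on(b,e)} ∪ {clear(f), holding(e)}
          = {clear(f), holding(e), on(b,e)}

== RESULT ==
["clear(f)", "holding(e)", "on(b,e)"]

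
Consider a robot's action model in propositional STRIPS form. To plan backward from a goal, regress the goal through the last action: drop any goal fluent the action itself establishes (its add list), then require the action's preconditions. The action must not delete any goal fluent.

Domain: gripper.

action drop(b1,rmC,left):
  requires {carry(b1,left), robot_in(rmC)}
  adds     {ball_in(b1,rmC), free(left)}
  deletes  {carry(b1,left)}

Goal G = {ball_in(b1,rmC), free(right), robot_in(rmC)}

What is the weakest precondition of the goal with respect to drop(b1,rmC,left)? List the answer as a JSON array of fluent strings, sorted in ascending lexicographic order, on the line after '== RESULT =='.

Compute (G \ add) ∪ pre:
  G ∩ del = {}  (empty — regression defined)
  G \ add = {ball_in(b1,rmC), free(right), robot_in(rmC)} \ {ball_in(b1,rmC), free(left)} = {free(right), robot_in(rmC)}
  ∪ pre   = {free(right), robot_in(rmC)} ∪ {carry(b1,left), robot_in(rmC)}
          = {carry(b1,left), free(right), robot_in(rmC)}

== RESULT ==
["carry(b1,left)", "free(right)", "robot_in(rmC)"]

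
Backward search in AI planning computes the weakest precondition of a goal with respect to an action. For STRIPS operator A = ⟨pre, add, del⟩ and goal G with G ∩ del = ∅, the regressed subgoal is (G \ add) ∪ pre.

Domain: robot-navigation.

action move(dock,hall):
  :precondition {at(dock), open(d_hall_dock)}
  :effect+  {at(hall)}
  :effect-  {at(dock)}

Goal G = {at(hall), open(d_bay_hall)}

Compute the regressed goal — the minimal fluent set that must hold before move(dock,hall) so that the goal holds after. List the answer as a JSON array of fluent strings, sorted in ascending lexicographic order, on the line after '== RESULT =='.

Compute (G \ add) ∪ pre:
  G ∩ del = {}  (empty — regression defined)
  G \ add = {at(hall), open(d_bay_hall)} \ {at(hall)} = {open(d_bay_hall)}
  ∪ pre   = {open(d_bay_hall)} ∪ {at(dock), open(d_hall_dock)}
          = {at(dock), open(d_bay_hall), open(d_hall_dock)}

== RESULT ==
["at(dock)", "open(d_bay_hall)", "open(d_hall_dock)"]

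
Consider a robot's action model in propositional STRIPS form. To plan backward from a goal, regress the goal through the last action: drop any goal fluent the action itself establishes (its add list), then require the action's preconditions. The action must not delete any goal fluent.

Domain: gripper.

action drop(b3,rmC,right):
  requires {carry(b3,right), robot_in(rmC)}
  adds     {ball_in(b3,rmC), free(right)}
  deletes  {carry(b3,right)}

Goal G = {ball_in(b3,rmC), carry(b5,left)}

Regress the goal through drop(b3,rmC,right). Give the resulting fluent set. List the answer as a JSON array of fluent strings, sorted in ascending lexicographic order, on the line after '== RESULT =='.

Compute (G \ add) ∪ pre:
  G ∩ del = {}  (empty — regression defined)
  G \ add = {ball_in(b3,rmC), carry(b5,left)} \ {ball_in(b3,rmC), free(right)} = {carry(b5,left)}
  ∪ pre   = {carry(b5,left)} ∪ {carry(b3,right), robot_in(rmC)}
          = {carry(b3,right), carry(b5,left), robot_in(rmC)}

== RESULT ==
["carry(b3,right)", "carry(b5,left)", "robot_in(rmC)"]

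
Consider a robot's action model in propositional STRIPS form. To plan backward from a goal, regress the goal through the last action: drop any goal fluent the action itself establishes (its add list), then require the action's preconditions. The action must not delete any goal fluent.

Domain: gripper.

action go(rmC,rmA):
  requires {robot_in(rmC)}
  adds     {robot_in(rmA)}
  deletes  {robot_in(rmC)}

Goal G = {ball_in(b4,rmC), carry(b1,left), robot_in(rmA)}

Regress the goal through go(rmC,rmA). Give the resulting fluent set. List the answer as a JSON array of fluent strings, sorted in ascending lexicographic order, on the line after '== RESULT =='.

Regress:
  G ∩ del = {}  (empty — regression defined)
  G \ add = {ball_in(b4,rmC), carry(b1,left), robot_in(rmA)} \ {robot_in(rmA)} = {ball_in(b4,rmC), carry(b1,left)}
  ∪ pre   = {ball_in(b4,rmC), carry(b1,left)} ∪ {robot_in(rmC)}
          = {ball_in(b4,rmC), carry(b1,left), robot_in(rmC)}

== RESULT ==
["ball_in(b4,rmC)", "carry(b1,left)", "robot_in(rmC)"]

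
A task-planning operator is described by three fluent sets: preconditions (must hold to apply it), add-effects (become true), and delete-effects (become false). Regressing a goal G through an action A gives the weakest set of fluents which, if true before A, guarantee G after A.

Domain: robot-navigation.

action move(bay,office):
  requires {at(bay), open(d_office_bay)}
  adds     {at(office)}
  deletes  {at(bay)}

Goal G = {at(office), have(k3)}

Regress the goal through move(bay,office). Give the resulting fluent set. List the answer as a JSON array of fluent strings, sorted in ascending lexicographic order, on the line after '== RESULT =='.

Compute (G \ add) ∪ pre:
  G ∩ del = {}  (empty — regression defined)
  G \ add = {at(office), have(k3)} \ {at(office)} = {have(k3)}
  ∪ pre   = {have(k3)} ∪ {at(bay), open(d_office_bay)}
          = {at(bay), have(k3), open(d_office_bay)}

== RESULT ==
["at(bay)", "have(k3)", "open(d_office_bay)"]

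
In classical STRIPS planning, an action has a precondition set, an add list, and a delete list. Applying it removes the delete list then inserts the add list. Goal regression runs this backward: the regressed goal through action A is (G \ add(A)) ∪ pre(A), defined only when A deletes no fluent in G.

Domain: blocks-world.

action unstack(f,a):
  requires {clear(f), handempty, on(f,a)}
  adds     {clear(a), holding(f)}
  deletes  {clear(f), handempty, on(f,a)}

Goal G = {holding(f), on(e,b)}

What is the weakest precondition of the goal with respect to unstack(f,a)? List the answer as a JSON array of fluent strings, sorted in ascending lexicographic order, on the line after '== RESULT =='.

Compute (G \ add) ∪ pre:
  G ∩ del = {}  (empty — regression defined)
  G \ add = {holding(f), on(e,b)} \ {clear(a), holding(f)} = {on(e,b)}
  ∪ pre   = {on(e,b)} ∪ {clear(f), handempty, on(f,a)}
          = {clear(f), handempty, on(e,b), on(f,a)}

== RESULT ==
["clear(f)", "handempty", "on(e,b)", "on(f,a)"]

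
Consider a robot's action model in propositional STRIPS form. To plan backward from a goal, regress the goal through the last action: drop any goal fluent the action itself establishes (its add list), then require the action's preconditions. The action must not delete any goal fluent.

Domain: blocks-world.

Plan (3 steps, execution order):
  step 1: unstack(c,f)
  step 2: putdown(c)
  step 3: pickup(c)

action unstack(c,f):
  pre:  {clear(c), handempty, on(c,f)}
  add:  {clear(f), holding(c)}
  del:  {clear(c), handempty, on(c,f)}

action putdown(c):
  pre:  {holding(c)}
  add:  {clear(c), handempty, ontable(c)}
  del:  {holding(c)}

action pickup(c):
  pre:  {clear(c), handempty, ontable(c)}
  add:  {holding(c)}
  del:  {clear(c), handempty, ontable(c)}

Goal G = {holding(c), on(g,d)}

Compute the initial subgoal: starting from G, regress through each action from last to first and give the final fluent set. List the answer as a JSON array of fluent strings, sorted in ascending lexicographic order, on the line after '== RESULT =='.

Work backward from the goal:
  through step 3 (pickup(c)): drop {holding(c)}, keep {on(g,d)}, require {clear(c), handempty, ontable(c)}
    → {clear(c), handempty, on(g,d), ontable(c)}
  through step 2 (putdown(c)): drop {clear(c), handempty, ontable(c)}, keep {on(g,d)}, require {holding(c)}
    → {holding(c), on(g,d)}
  through step 1 (unstack(c,f)): drop {holding(c)}, keep {on(g,d)}, require {clear(c), handempty, on(c,f)}
    → {clear(c), handempty, on(c,f), on(g,d)}

== RESULT ==
["clear(c)", "handempty", "on(c,f)", "on(g,d)"]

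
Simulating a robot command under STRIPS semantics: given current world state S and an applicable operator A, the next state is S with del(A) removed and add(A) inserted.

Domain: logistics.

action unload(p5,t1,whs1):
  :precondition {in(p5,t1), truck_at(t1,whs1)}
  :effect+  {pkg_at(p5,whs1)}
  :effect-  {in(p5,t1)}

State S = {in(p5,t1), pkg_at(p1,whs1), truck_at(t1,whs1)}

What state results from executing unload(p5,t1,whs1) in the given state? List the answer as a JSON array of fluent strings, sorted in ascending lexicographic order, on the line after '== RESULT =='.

Progress:
  pre ⊆ S: {in(p5,t1), truck_at(t1,whs1)} ⊆ S  — applicable
  S \ del = {pkg_at(p1,whs1), truck_at(t1,whs1)}
  ∪ add   = {pkg_at(p1,whs1), pkg_at(p5,whs1), truck_at(t1,whs1)}

== RESULT ==
["pkg_at(p1,whs1)", "pkg_at(p5,whs1)", "truck_at(t1,whs1)"]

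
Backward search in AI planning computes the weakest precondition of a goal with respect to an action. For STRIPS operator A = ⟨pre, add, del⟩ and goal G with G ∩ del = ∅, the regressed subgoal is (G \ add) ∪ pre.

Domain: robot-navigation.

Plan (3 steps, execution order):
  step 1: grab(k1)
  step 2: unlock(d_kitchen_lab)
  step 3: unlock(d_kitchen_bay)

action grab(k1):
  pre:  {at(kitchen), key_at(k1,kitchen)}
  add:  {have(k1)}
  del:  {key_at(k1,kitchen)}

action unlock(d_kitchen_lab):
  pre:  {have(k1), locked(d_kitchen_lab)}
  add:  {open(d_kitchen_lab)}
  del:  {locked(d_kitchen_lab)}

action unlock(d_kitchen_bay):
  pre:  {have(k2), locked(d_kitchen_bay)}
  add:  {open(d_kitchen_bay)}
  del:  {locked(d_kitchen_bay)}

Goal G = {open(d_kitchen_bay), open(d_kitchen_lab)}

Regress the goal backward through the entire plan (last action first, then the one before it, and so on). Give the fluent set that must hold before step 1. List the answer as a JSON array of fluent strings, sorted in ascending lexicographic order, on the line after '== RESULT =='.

Work backward from the goal:
  through step 3 (unlock(d_kitchen_bay)): drop {open(d_kitchen_bay)}, keep {open(d_kitchen_lab)}, require {have(k2), locked(d_kitchen_bay)}
    → {have(k2), locked(d_kitchen_bay), open(d_kitchen_lab)}
  through step 2 (unlock(d_kitchen_lab)): drop {open(d_kitchen_lab)}, keep {have(k2), locked(d_kitchen_bay)}, require {have(k1), locked(d_kitchen_lab)}
    → {have(k1), have(k2), locked(d_kitchen_bay), locked(d_kitchen_lab)}
  through step 1 (grab(k1)): drop {have(k1)}, keep {have(k2), locked(d_kitchen_bay), locked(d_kitchen_lab)}, require {at(kitchen), key_at(k1,kitchen)}
    → {at(kitchen), have(k2), key_at(k1,kitchen), locked(d_kitchen_bay), locked(d_kitchen_lab)}

== RESULT ==
["at(kitchen)", "have(k2)", "key_at(k1,kitchen)", "locked(d_kitchen_bay)", "locked(d_kitchen_lab)"]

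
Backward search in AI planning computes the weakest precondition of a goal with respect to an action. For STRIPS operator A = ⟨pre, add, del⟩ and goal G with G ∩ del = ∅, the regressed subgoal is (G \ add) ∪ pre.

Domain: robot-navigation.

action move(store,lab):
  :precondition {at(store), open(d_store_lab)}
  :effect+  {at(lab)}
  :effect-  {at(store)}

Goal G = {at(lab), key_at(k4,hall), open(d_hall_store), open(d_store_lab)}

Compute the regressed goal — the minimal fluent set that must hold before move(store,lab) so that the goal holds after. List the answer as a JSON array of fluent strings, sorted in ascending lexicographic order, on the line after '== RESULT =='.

Regress:
  G ∩ del = {}  (empty — regression defined)
  G \ add = {at(lab), key_at(k4,hall), open(d_hall_store), open(d_store_lab)} \ {at(lab)} = {key_at(k4,hall), open(d_hall_store), open(d_store_lab)}
  ∪ pre   = {key_at(k4,hall), open(d_hall_store), open(d_store_lab)} ∪ {at(store), open(d_store_lab)}
          = {at(store), key_at(k4,hall), open(d_hall_store), open(d_store_lab)}

== RESULT ==
["at(store)", "key_at(k4,hall)", "open(d_hall_store)", "open(d_store_lab)"]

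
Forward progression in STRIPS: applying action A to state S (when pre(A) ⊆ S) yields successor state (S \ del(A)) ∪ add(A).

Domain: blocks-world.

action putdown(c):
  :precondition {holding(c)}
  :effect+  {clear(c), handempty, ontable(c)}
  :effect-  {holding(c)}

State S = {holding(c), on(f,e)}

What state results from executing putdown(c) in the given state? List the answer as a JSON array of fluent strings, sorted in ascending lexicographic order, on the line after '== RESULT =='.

Progress:
  pre ⊆ S: {holding(c)} ⊆ S  — applicable
  S \ del = {on(f,e)}
  ∪ add   = {clear(c), handempty, on(f,e), ontable(c)}

== RESULT ==
["clear(c)", "handempty", "on(f,e)", "ontable(c)"]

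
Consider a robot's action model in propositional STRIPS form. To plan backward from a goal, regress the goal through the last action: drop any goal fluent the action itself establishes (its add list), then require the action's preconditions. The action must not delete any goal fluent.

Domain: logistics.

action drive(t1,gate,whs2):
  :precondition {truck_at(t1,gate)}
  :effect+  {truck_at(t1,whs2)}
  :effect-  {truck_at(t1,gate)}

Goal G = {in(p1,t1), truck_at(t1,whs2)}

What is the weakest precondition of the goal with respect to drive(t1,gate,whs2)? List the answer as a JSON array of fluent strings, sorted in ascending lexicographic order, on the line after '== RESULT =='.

Compute (G \ add) ∪ pre:
  G ∩ del = {}  (empty — regression defined)
  G \ add = {in(p1,t1), truck_at(t1,whs2)} \ {truck_at(t1,whs2)} = {in(p1,t1)}
  ∪ pre   = {in(p1,t1)} ∪ {truck_at(t1,gate)}
          = {in(p1,t1), truck_at(t1,gate)}

== RESULT ==
["in(p1,t1)", "truck_at(t1,gate)"]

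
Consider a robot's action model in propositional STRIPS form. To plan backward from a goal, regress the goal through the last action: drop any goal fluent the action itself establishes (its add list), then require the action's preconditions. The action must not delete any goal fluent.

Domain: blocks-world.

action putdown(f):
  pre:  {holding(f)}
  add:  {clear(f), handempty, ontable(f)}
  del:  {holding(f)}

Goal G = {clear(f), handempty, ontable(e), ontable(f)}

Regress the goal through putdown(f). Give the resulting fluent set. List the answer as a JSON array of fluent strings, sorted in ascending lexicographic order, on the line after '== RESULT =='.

Compute (G \ add) ∪ pre:
  G ∩ del = {}  (empty — regression defined)
  G \ add = {clear(f), handempty, ontable(e), ontable(f)} \ {clear(f), handempty, ontable(f)} = {ontable(e)}
  ∪ pre   = {ontable(e)} ∪ {holding(f)}
          = {holding(f), ontable(e)}

== RESULT ==
["holding(f)", "ontable(e)"]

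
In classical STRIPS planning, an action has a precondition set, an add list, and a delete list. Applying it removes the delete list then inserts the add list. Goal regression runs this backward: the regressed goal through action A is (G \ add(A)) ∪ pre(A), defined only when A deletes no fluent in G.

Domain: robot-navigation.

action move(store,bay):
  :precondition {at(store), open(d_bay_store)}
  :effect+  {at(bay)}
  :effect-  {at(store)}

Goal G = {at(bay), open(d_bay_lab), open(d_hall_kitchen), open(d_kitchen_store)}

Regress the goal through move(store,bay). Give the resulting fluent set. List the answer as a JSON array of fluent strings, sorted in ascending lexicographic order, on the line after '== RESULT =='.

Regress:
  G ∩ del = {}  (empty — regression defined)
  G \ add = {at(bay), open(d_bay_lab), open(d_hall_kitchen), open(d_kitchen_store)} \ {at(bay)} = {open(d_bay_lab), open(d_hall_kitchen), open(d_kitchen_store)}
  ∪ pre   = {open(d_bay_lab), open(d_hall_kitchen), open(d_kitchen_store)} ∪ {at(store), open(d_bay_store)}
          = {at(store), open(d_bay_lab), open(d_bay_store), open(d_hall_kitchen), open(d_kitchen_store)}

== RESULT ==
["at(store)", "open(d_bay_lab)", "open(d_bay_store)", "open(d_hall_kitchen)", "open(d_kitchen_store)"]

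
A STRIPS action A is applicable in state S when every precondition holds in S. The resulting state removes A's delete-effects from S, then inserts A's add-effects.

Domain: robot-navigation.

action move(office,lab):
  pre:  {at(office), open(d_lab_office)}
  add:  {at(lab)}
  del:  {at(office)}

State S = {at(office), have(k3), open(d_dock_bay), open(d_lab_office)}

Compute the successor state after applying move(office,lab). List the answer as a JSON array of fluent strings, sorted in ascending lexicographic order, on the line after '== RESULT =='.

Progress:
  pre ⊆ S: {at(office), open(d_lab_office)} ⊆ S  — applicable
  S \ del = {have(k3), open(d_dock_bay), open(d_lab_office)}
  ∪ add   = {at(lab), have(k3), open(d_dock_bay), open(d_lab_office)}

== RESULT ==
["at(lab)", "have(k3)", "open(d_dock_bay)", "open(d_lab_office)"]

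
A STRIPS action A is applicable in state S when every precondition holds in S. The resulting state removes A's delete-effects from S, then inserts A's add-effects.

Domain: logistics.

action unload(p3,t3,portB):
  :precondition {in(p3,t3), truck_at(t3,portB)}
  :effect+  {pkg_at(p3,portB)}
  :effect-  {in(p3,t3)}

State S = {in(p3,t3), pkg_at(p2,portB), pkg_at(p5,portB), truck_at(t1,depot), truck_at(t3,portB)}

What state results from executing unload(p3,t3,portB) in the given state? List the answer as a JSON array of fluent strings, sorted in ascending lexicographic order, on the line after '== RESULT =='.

Progress:
  pre ⊆ S: {in(p3,t3), truck_at(t3,portB)} ⊆ S  — applicable
  S \ del = {pkg_at(p2,portB), pkg_at(p5,portB), truck_at(t1,depot), truck_at(t3,portB)}
  ∪ add   = {pkg_at(p2,portB), pkg_at(p3,portB), pkg_at(p5,portB), truck_at(t1,depot), truck_at(t3,portB)}

== RESULT ==
["pkg_at(p2,portB)", "pkg_at(p3,portB)", "pkg_at(p5,portB)", "truck_at(t1,depot)", "truck_at(t3,portB)"]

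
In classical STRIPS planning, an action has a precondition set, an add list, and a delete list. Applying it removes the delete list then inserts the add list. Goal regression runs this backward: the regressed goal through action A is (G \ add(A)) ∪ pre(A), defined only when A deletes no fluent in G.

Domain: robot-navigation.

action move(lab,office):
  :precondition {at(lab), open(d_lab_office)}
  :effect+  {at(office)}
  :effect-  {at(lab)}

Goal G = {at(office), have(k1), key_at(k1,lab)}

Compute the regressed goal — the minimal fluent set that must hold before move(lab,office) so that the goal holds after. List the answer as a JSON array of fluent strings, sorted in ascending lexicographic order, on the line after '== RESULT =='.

Regress:
  G ∩ del = {}  (empty — regression defined)
  G \ add = {at(office), have(k1), key_at(k1,lab)} \ {at(office)} = {have(k1), key_at(k1,lab)}
  ∪ pre   = {have(k1), key_at(k1,lab)} ∪ {at(lab), open(d_lab_office)}
          = {at(lab), have(k1), key_at(k1,lab), open(d_lab_office)}

== RESULT ==
["at(lab)", "have(k1)", "key_at(k1,lab)", "open(d_lab_office)"]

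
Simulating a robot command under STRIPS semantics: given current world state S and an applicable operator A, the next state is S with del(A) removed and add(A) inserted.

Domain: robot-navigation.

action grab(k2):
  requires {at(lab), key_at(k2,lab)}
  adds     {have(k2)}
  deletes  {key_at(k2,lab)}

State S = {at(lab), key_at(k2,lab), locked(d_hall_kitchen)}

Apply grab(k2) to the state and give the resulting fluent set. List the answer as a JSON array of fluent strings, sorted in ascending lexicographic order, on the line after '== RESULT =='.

Progress:
  pre ⊆ S: {at(lab), key_at(k2,lab)} ⊆ S  — applicable
  S \ del = {at(lab), locked(d_hall_kitchen)}
  ∪ add   = {at(lab), have(k2), locked(d_hall_kitchen)}

== RESULT ==
["at(lab)", "have(k2)", "locked(d_hall_kitchen)"]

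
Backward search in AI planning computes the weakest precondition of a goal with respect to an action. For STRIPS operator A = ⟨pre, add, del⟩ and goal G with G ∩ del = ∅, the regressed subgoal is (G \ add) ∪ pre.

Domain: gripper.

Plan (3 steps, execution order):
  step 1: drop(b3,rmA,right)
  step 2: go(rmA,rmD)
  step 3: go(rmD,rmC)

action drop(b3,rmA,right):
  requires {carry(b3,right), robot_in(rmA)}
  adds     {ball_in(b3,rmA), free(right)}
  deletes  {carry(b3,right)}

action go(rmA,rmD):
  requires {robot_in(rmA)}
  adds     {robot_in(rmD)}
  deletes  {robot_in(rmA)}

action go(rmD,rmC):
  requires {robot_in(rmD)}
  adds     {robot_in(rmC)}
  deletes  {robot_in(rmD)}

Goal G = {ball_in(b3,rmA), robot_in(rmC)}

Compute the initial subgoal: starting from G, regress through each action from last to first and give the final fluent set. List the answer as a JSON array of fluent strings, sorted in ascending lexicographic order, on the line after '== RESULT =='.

Regress step by step:
  through step 3 (go(rmD,rmC)): drop {robot_in(rmC)}, keep {ball_in(b3,rmA)}, require {robot_in(rmD)}
    → {ball_in(b3,rmA), robot_in(rmD)}
  through step 2 (go(rmA,rmD)): drop {robot_in(rmD)}, keep {ball_in(b3,rmA)}, require {robot_in(rmA)}
    → {ball_in(b3,rmA), robot_in(rmA)}
  through step 1 (drop(b3,rmA,right)): drop {ball_in(b3,rmA)}, keep {robot_in(rmA)}, require {carry(b3,right), robot_in(rmA)}
    → {carry(b3,right), robot_in(rmA)}

== RESULT ==
["carry(b3,right)", "robot_in(rmA)"]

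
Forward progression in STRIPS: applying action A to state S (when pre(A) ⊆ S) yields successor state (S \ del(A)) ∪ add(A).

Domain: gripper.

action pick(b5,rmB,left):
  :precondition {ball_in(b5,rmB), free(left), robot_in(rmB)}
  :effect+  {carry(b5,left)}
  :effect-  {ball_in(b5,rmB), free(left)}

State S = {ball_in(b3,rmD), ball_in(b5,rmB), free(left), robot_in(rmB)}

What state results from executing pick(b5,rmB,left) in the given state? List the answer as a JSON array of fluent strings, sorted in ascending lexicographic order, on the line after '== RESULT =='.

Progress:
  pre ⊆ S: {ball_in(b5,rmB), free(left), robot_in(rmB)} ⊆ S  — applicable
  S \ del = {ball_in(b3,rmD), robot_in(rmB)}
  ∪ add   = {ball_in(b3,rmD), carry(b5,left), robot_in(rmB)}

== RESULT ==
["ball_in(b3,rmD)", "carry(b5,left)", "robot_in(rmB)"]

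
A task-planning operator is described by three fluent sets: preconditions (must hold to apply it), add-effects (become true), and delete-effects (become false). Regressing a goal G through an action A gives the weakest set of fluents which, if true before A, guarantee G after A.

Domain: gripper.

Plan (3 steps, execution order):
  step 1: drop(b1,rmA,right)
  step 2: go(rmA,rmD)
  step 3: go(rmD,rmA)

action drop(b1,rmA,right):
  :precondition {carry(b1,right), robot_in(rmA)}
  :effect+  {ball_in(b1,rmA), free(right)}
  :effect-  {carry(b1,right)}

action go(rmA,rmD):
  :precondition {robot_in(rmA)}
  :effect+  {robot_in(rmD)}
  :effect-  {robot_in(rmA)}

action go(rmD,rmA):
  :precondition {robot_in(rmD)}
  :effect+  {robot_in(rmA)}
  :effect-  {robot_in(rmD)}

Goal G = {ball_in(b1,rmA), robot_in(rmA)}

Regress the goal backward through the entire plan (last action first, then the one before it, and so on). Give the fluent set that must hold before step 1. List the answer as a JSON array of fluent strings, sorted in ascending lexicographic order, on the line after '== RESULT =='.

Regress step by step:
  through step 3 (go(rmD,rmA)): drop {robot_in(rmA)}, keep {ball_in(b1,rmA)}, require {robot_in(rmD)}
    → {ball_in(b1,rmA), robot_in(rmD)}
  through step 2 (go(rmA,rmD)): drop {robot_in(rmD)}, keep {ball_in(b1,rmA)}, require {robot_in(rmA)}
    → {ball_in(b1,rmA), robot_in(rmA)}
  through step 1 (drop(b1,rmA,right)): drop {ball_in(b1,rmA)}, keep {robot_in(rmA)}, require {carry(b1,right), robot_in(rmA)}
    → {carry(b1,right), robot_in(rmA)}

== RESULT ==
["carry(b1,right)", "robot_in(rmA)"]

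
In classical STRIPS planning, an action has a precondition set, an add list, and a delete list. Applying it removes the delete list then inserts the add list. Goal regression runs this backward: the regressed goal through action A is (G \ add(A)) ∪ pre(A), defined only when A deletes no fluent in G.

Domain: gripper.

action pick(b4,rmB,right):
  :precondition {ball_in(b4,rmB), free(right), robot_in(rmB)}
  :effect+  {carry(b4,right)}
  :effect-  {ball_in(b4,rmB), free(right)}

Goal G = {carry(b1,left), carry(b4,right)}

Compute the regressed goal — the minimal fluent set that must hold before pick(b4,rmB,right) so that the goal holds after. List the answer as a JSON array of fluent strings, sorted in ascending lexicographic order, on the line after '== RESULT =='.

Compute (G \ add) ∪ pre:
  G ∩ del = {}  (empty — regression defined)
  G \ add = {carry(b1,left), carry(b4,right)} \ {carry(b4,right)} = {carry(b1,left)}
  ∪ pre   = {carry(b1,left)} ∪ {ball_in(b4,rmB), free(right), robot_in(rmB)}
          = {ball_in(b4,rmB), carry(b1,left), free(right), robot_in(rmB)}

== RESULT ==
["ball_in(b4,rmB)", "carry(b1,left)", "free(right)", "robot_in(rmB)"]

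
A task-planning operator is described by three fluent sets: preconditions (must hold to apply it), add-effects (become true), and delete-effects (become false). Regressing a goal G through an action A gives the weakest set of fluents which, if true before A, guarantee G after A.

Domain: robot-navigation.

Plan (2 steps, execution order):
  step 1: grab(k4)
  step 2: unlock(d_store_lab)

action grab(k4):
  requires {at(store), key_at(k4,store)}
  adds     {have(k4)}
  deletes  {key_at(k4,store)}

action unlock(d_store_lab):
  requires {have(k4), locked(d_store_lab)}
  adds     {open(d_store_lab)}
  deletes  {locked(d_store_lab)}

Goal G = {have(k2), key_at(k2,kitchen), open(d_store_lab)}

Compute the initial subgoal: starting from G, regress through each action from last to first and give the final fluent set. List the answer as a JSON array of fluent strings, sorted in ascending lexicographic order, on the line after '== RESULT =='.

Regress step by step:
  through step 2 (unlock(d_store_lab)): drop {open(d_store_lab)}, keep {have(k2), key_at(k2,kitchen)}, require {have(k4), locked(d_store_lab)}
    → {have(k2), have(k4), key_at(k2,kitchen), locked(d_store_lab)}
  through step 1 (grab(k4)): drop {have(k4)}, keep {have(k2), key_at(k2,kitchen), locked(d_store_lab)}, require {at(store), key_at(k4,store)}
    → {at(store), have(k2), key_at(k2,kitchen), key_at(k4,store), locked(d_store_lab)}

== RESULT ==
["at(store)", "have(k2)", "key_at(k2,kitchen)", "key_at(k4,store)", "locked(d_store_lab)"]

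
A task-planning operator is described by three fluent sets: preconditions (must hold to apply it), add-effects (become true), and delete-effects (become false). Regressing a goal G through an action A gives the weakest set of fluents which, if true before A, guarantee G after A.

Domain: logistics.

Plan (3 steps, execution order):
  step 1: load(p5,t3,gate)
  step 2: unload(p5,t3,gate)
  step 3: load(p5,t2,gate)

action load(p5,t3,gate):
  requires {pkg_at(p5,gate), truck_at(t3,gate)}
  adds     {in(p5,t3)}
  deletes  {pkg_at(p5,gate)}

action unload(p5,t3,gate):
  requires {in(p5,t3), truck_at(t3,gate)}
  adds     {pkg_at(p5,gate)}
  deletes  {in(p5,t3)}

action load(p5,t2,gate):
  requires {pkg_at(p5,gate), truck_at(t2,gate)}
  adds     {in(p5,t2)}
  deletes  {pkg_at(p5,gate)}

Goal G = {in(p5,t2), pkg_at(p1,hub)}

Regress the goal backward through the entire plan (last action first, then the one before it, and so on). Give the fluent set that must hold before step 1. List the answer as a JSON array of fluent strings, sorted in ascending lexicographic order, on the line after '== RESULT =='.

Regress step by step:
  through step 3 (load(p5,t2,gate)): drop {in(p5,t2)}, keep {pkg_at(p1,hub)}, require {pkg_at(p5,gate), truck_at(t2,gate)}
    → {pkg_at(p1,hub), pkg_at(p5,gate), truck_at(t2,gate)}
  through step 2 (unload(p5,t3,gate)): drop {pkg_at(p5,gate)}, keep {pkg_at(p1,hub), truck_at(t2,gate)}, require {in(p5,t3), truck_at(t3,gate)}
    → {in(p5,t3), pkg_at(p1,hub), truck_at(t2,gate), truck_at(t3,gate)}
  through step 1 (load(p5,t3,gate)): drop {in(p5,t3)}, keep {pkg_at(p1,hub), truck_at(t2,gate), truck_at(t3,gate)}, require {pkg_at(p5,gate), truck_at(t3,gate)}
    → {pkg_at(p1,hub), pkg_at(p5,gate), truck_at(t2,gate), truck_at(t3,gate)}

== RESULT ==
["pkg_at(p1,hub)", "pkg_at(p5,gate)", "truck_at(t2,gate)", "truck_at(t3,gate)"]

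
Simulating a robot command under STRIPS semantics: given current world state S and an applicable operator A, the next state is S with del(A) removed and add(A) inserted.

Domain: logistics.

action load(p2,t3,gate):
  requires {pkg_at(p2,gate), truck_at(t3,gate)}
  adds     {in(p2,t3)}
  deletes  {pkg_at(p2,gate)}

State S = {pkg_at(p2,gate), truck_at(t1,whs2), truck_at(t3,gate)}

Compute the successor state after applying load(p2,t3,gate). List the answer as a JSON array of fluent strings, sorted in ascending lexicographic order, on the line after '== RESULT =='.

Progress:
  pre ⊆ S: {pkg_at(p2,gate), truck_at(t3,gate)} ⊆ S  — applicable
  S \ del = {truck_at(t1,whs2), truck_at(t3,gate)}
  ∪ add   = {in(p2,t3), truck_at(t1,whs2), truck_at(t3,gate)}

== RESULT ==
["in(p2,t3)", "truck_at(t1,whs2)", "truck_at(t3,gate)"]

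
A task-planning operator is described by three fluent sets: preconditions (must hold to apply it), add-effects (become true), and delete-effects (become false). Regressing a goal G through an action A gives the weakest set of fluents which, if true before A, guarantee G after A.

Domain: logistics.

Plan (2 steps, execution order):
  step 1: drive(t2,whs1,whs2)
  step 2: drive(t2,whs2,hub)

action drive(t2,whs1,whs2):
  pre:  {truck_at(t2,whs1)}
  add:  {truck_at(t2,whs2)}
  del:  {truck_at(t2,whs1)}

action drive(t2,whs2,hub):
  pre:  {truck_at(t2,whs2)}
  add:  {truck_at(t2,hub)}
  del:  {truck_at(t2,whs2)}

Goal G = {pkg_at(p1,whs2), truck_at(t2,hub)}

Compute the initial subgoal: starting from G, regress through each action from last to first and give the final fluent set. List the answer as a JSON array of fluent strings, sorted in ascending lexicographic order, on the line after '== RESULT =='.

Work backward from the goal:
  through step 2 (drive(t2,whs2,hub)): drop {truck_at(t2,hub)}, keep {pkg_at(p1,whs2)}, require {truck_at(t2,whs2)}
    → {pkg_at(p1,whs2), truck_at(t2,whs2)}
  through step 1 (drive(t2,whs1,whs2)): drop {truck_at(t2,whs2)}, keep {pkg_at(p1,whs2)}, require {truck_at(t2,whs1)}
    → {pkg_at(p1,whs2), truck_at(t2,whs1)}

== RESULT ==
["pkg_at(p1,whs2)", "truck_at(t2,whs1)"]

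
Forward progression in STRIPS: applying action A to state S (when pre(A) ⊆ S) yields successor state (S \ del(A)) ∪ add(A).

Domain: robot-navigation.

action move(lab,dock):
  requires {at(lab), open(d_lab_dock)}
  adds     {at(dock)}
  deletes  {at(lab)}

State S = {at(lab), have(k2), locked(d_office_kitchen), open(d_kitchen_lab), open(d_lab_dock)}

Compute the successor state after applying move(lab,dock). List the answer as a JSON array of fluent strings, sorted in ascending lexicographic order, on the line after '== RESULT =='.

Compute (S \ del) ∪ add:
  pre ⊆ S: {at(lab), open(d_lab_dock)} ⊆ S  — applicable
  S \ del = {have(k2), locked(d_office_kitchen), open(d_kitchen_lab), open(d_lab_dock)}
  ∪ add   = {at(dock), have(k2), locked(d_office_kitchen), open(d_kitchen_lab), open(d_lab_dock)}

== RESULT ==
["at(dock)", "have(k2)", "locked(d_office_kitchen)", "open(d_kitchen_lab)", "open(d_lab_dock)"]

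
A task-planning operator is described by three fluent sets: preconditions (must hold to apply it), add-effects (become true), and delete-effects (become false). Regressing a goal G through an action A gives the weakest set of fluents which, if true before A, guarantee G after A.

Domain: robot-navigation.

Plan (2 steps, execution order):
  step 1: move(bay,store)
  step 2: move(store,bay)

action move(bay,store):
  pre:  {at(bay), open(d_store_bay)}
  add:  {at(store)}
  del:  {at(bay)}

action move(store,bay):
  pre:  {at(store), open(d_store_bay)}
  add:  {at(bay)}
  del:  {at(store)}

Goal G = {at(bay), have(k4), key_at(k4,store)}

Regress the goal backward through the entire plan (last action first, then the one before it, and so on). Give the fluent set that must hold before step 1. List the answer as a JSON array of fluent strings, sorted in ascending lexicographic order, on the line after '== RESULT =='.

Regress step by step:
  through step 2 (move(store,bay)): drop {at(bay)}, keep {have(k4), key_at(k4,store)}, require {at(store), open(d_store_bay)}
    → {at(store), have(k4), key_at(k4,store), open(d_store_bay)}
  through step 1 (move(bay,store)): drop {at(store)}, keep {have(k4), key_at(k4,store), open(d_store_bay)}, require {at(bay), open(d_store_bay)}
    → {at(bay), have(k4), key_at(k4,store), open(d_store_bay)}

== RESULT ==
["at(bay)", "have(k4)", "key_at(k4,store)", "open(d_store_bay)"]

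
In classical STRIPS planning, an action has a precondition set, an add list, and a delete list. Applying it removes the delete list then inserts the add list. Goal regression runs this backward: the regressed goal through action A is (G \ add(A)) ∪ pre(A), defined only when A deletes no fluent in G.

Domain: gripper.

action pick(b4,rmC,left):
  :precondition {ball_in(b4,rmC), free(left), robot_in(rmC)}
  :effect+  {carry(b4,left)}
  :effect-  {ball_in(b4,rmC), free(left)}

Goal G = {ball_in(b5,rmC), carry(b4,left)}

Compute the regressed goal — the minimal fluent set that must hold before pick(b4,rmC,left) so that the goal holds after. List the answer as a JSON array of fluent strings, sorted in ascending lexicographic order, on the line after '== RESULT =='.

Regress:
  G ∩ del = {}  (empty — regression defined)
  G \ add = {ball_in(b5,rmC), carry(b4,left)} \ {carry(b4,left)} = {ball_in(b5,rmC)}
  ∪ pre   = {ball_in(b5,rmC)} ∪ {ball_in(b4,rmC), free(left), robot_in(rmC)}
          = {ball_in(b4,rmC), ball_in(b5,rmC), free(left), robot_in(rmC)}

== RESULT ==
["ball_in(b4,rmC)", "ball_in(b5,rmC)", "free(left)", "robot_in(rmC)"]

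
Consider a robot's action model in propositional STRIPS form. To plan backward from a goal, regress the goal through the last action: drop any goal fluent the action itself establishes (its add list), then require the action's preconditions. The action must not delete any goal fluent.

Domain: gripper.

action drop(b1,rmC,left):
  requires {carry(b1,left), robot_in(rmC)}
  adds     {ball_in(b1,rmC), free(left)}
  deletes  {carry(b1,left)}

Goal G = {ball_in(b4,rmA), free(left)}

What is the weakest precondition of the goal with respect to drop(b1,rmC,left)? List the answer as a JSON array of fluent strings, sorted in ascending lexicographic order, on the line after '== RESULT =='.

Compute (G \ add) ∪ pre:
  G ∩ del = {}  (empty — regression defined)
  G \ add = {ball_in(b4,rmA), free(left)} \ {ball_in(b1,rmC), free(left)} = {ball_in(b4,rmA)}
  ∪ pre   = {ball_in(b4,rmA)} ∪ {carry(b1,left), robot_in(rmC)}
          = {ball_in(b4,rmA), carry(b1,left), robot_in(rmC)}

== RESULT ==
["ball_in(b4,rmA)", "carry(b1,left)", "robot_in(rmC)"]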